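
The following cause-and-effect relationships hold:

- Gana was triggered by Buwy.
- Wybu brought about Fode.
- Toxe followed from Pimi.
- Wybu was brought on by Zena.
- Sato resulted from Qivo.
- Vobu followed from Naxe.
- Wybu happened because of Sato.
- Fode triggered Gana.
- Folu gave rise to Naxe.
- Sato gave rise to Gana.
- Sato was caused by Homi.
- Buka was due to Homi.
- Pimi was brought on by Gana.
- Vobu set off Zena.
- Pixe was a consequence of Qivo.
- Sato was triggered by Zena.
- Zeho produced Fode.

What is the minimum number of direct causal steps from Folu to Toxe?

Shortest chain: Folu → Naxe → Vobu → Zena → Sato → Gana → Pimi → Toxe.

7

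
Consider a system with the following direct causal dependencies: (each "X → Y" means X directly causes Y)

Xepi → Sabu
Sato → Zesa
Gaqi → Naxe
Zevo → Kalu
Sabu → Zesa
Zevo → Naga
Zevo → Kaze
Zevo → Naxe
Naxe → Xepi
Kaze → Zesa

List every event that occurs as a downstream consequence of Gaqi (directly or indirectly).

Naxe, Sabu, Xepi, Zesa

Direct effects: Naxe.
2 steps out: Xepi.
3 steps out: Sabu.
4 steps out: Zesa.
Not reachable from it: Zevo, Kalu, Sato, Kaze, Naga.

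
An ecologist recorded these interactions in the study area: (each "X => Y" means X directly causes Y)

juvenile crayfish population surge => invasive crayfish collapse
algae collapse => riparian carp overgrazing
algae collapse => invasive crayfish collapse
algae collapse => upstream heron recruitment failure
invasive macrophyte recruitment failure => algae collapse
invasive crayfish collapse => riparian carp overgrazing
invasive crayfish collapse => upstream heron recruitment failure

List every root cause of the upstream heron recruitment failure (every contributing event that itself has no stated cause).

Tracing upstream from the upstream heron recruitment failure: the upstream heron recruitment failure ← the algae collapse ← the invasive macrophyte recruitment failure.
A separate upstream branch: the upstream heron recruitment failure ← the invasive crayfish collapse ← the juvenile crayfish population surge.
Each of those chain origins has no stated cause.

the invasive macrophyte recruitment failure, the juvenile crayfish population surge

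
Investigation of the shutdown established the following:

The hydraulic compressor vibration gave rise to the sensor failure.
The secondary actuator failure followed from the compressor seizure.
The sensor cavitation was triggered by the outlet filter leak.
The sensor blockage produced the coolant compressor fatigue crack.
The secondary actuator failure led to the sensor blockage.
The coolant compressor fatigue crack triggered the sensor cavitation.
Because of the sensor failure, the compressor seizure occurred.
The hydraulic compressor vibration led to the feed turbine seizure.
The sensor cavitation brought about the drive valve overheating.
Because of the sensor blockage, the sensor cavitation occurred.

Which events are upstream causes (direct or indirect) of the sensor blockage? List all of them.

Immediate cause of the sensor blockage: the secondary actuator failure.
Further upstream: the hydraulic compressor vibration, the sensor failure, the compressor seizure.

the compressor seizure, the hydraulic compressor vibration, the secondary actuator failure, the sensor failure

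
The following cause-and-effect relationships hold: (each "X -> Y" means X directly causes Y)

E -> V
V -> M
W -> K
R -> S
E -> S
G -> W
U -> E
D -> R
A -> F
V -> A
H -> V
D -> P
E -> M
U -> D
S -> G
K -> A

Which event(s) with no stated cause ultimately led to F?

H, U

Tracing upstream from F: F ← A ← V ← E ← U.
A separate upstream branch: F ← A ← V ← H.
Each of those chain origins has no stated cause.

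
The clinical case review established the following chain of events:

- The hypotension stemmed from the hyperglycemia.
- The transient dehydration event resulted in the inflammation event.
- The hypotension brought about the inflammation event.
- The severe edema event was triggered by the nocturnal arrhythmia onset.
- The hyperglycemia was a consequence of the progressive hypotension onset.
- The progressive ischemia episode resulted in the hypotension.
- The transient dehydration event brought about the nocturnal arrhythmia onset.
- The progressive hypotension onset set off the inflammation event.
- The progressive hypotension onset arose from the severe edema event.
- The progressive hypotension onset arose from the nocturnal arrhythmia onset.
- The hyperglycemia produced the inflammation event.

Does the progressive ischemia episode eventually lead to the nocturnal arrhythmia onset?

No

The progressive ischemia episode leads to the hypotension, the inflammation event; the nocturnal arrhythmia onset is not among them.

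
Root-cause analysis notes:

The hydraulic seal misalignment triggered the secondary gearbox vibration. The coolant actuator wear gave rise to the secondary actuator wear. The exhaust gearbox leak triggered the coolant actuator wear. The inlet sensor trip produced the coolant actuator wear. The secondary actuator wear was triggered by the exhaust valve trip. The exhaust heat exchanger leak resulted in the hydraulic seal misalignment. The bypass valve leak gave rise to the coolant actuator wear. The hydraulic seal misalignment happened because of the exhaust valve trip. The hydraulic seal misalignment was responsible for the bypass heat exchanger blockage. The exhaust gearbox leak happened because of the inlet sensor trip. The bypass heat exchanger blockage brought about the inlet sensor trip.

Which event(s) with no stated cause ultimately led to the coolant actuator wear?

the bypass valve leak, the exhaust heat exchanger leak, the exhaust valve trip

Tracing upstream from the coolant actuator wear: the coolant actuator wear ← the bypass valve leak.
A separate upstream branch: the coolant actuator wear ← the inlet sensor trip ← the bypass heat exchanger blockage ← the hydraulic seal misalignment ← the exhaust heat exchanger leak.
A separate upstream branch: the coolant actuator wear ← the inlet sensor trip ← the bypass heat exchanger blockage ← the hydraulic seal misalignment ← the exhaust valve trip.
Each of those chain origins has no stated cause.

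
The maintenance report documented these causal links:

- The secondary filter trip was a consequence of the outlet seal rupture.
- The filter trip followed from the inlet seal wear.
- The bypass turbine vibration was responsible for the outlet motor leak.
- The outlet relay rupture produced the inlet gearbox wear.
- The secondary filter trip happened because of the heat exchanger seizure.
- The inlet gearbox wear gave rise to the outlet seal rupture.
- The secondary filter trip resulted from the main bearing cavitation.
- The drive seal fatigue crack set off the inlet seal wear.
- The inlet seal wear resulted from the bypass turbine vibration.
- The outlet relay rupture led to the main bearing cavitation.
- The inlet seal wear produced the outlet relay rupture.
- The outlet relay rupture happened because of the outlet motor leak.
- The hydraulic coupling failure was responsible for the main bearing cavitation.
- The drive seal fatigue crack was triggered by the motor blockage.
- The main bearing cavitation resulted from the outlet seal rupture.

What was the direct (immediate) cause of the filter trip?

Upstream contributors include the bypass turbine vibration, the motor blockage, the drive seal fatigue crack, but only the inlet seal wear feeds directly into the filter trip.

the inlet seal wear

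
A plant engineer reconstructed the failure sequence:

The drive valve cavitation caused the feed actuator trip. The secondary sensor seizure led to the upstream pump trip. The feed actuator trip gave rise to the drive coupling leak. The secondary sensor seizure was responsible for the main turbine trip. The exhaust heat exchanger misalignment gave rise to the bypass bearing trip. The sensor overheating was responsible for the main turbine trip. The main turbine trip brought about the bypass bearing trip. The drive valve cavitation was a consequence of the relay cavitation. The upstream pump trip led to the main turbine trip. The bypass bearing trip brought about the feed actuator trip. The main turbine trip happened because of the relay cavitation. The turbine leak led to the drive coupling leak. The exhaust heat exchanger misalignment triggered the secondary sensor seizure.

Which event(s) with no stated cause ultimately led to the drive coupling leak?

the exhaust heat exchanger misalignment, the relay cavitation, the sensor overheating, the turbine leak

Tracing upstream from the drive coupling leak: the drive coupling leak ← the feed actuator trip ← the bypass bearing trip ← the main turbine trip ← the sensor overheating.
A separate upstream branch: the drive coupling leak ← the feed actuator trip ← the bypass bearing trip ← the exhaust heat exchanger misalignment.
A separate upstream branch: the drive coupling leak ← the feed actuator trip ← the drive valve cavitation ← the relay cavitation.
A separate upstream branch: the drive coupling leak ← the turbine leak.
Each of those chain origins has no stated cause.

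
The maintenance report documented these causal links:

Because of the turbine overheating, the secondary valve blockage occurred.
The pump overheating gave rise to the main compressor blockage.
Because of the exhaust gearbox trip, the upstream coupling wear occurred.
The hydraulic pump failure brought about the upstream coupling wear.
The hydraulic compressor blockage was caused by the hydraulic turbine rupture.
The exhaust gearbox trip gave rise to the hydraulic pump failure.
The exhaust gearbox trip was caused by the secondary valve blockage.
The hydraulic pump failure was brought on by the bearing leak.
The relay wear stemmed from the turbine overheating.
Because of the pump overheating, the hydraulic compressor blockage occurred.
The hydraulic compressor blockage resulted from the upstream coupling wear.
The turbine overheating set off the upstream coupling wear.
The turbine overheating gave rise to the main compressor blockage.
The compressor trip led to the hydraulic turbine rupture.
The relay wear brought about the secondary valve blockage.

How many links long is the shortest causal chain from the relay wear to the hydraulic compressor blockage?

Shortest chain: the relay wear → the secondary valve blockage → the exhaust gearbox trip → the upstream coupling wear → the hydraulic compressor blockage.

4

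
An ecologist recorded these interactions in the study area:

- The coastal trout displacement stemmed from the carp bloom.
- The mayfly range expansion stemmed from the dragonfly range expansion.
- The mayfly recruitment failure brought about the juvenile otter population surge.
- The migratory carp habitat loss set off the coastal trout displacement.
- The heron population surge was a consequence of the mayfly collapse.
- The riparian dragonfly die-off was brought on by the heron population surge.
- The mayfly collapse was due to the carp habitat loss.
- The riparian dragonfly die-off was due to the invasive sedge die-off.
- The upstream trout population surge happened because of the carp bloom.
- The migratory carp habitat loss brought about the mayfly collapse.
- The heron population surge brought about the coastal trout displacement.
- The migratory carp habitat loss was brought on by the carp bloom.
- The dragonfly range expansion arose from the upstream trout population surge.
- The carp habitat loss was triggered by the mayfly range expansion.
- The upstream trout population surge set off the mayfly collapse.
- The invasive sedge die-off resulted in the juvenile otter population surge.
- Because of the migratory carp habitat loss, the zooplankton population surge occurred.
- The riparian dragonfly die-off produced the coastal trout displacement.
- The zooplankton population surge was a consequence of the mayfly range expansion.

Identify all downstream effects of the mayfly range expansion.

the carp habitat loss, the coastal trout displacement, the heron population surge, the mayfly collapse, the riparian dragonfly die-off, the zooplankton population surge

Direct effects: the carp habitat loss, the zooplankton population surge.
2 steps out: the mayfly collapse.
3 steps out: the heron population surge.
4 steps out: the riparian dragonfly die-off, the coastal trout displacement.
Not reachable from it: the invasive sedge die-off, the carp bloom, the mayfly recruitment failure, the juvenile otter population surge, the upstream trout population surge, the dragonfly range expansion, the migratory carp habitat loss.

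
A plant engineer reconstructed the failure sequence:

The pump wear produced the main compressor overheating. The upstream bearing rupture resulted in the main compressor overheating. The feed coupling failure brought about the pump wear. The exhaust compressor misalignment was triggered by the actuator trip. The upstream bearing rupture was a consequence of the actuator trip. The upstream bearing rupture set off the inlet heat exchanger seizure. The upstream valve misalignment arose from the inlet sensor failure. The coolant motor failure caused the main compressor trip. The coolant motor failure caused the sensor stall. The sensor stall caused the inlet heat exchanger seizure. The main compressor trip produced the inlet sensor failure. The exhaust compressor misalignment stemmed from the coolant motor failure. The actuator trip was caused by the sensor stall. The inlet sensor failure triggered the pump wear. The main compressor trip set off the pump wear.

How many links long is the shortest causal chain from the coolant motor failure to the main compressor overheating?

3

Shortest chain: the coolant motor failure → the main compressor trip → the pump wear → the main compressor overheating.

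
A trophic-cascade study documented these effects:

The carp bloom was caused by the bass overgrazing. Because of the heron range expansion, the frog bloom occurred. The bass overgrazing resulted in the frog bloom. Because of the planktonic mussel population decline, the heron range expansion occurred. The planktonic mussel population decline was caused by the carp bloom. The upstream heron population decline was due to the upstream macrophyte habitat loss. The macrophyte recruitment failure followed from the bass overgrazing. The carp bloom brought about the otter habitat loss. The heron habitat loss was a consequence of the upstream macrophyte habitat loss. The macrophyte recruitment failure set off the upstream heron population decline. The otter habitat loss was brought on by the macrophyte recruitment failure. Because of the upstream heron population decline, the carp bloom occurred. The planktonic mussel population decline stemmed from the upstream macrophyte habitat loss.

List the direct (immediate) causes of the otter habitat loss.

Upstream contributors include the upstream macrophyte habitat loss, the bass overgrazing, the upstream heron population decline, but only the carp bloom, the macrophyte recruitment failure feed directly into the otter habitat loss.

the carp bloom, the macrophyte recruitment failure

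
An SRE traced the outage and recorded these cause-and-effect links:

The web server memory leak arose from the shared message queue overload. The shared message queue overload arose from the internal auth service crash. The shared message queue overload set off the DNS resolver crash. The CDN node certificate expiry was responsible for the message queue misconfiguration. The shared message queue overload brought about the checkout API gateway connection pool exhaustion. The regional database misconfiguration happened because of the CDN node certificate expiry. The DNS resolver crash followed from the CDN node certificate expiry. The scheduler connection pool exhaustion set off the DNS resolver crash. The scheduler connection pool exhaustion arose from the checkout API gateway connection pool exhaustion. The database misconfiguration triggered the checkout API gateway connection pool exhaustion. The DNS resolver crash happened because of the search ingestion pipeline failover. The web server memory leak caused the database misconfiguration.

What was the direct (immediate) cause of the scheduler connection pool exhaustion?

the checkout API gateway connection pool exhaustion

Upstream contributors include the internal auth service crash, the shared message queue overload, the web server memory leak, the database misconfiguration, but only the checkout API gateway connection pool exhaustion feeds directly into the scheduler connection pool exhaustion.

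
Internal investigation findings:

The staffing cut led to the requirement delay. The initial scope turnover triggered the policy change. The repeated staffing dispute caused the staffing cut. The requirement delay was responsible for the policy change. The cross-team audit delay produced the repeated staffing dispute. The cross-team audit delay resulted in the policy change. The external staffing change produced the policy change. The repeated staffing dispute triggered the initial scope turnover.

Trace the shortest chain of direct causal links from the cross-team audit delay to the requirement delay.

the cross-team audit delay → the repeated staffing dispute
the repeated staffing dispute → the staffing cut
the staffing cut → the requirement delay
Length: 3 steps.

the cross-team audit delay → the repeated staffing dispute → the staffing cut → the requirement delay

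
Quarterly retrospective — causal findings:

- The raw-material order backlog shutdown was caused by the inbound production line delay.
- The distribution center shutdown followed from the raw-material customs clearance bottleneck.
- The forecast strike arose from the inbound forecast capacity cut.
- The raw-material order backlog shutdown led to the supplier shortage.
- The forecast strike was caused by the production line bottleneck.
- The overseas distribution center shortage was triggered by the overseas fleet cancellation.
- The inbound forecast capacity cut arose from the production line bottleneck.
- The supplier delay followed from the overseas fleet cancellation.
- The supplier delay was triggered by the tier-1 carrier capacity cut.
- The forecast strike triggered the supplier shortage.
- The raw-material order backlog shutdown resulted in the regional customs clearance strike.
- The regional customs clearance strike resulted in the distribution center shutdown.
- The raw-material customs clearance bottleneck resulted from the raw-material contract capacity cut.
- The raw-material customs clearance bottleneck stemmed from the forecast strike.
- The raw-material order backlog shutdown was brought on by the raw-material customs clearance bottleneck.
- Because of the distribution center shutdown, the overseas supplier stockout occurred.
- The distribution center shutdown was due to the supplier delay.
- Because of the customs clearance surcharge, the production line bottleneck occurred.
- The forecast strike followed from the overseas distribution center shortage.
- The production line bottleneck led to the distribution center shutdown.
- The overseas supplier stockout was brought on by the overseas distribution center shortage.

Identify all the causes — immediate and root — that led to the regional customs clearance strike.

Immediate cause of the regional customs clearance strike: the raw-material order backlog shutdown.
Further upstream: the inbound production line delay, the customs clearance surcharge, the overseas fleet cancellation, the overseas distribution center shortage, the raw-material contract capacity cut, the production line bottleneck, the inbound forecast capacity cut, the forecast strike, the raw-material customs clearance bottleneck.

the customs clearance surcharge, the forecast strike, the inbound forecast capacity cut, the inbound production line delay, the overseas distribution center shortage, the overseas fleet cancellation, the production line bottleneck, the raw-material contract capacity cut, the raw-material customs clearance bottleneck, the raw-material order backlog shutdown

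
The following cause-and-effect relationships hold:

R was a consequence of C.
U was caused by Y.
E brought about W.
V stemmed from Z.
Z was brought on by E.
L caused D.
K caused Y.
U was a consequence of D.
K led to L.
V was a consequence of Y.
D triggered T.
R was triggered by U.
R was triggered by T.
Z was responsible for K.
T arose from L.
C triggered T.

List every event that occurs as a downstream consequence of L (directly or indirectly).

Direct effects: D, T.
2 steps out: U, R.
Not reachable from it: E, W, Z, K, C, Y, V.

D, R, T, U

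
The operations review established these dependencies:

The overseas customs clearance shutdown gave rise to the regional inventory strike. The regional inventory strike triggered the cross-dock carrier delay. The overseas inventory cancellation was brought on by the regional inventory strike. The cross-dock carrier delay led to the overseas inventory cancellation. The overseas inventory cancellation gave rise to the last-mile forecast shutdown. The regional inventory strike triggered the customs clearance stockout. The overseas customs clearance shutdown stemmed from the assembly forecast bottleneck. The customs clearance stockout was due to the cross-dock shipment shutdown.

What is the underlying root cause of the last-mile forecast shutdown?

Tracing upstream from the last-mile forecast shutdown: the last-mile forecast shutdown ← the overseas inventory cancellation ← the regional inventory strike ← the overseas customs clearance shutdown ← the assembly forecast bottleneck.
The assembly forecast bottleneck has no stated cause, so it is the root.

the assembly forecast bottleneck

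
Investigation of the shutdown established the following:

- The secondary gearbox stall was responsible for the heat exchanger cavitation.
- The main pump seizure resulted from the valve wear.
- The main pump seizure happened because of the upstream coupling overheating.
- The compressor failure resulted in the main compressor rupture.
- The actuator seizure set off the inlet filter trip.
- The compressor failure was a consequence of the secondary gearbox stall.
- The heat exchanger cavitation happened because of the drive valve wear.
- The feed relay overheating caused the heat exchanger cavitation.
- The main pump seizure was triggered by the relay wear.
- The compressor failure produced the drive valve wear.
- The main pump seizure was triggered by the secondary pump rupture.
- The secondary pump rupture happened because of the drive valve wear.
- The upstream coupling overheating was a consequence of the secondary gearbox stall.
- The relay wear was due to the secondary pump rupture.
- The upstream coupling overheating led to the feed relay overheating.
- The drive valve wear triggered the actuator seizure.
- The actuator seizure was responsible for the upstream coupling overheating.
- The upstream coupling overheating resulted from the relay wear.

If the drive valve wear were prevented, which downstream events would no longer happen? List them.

Downstream of the drive valve wear: the actuator seizure, the secondary pump rupture, the inlet filter trip, the relay wear, the upstream coupling overheating, the feed relay overheating, the heat exchanger cavitation, the main pump seizure.
Of those, still caused via another path: the upstream coupling overheating, the feed relay overheating, the heat exchanger cavitation, the main pump seizure.
The remainder have no surviving cause.

the actuator seizure, the inlet filter trip, the relay wear, the secondary pump rupture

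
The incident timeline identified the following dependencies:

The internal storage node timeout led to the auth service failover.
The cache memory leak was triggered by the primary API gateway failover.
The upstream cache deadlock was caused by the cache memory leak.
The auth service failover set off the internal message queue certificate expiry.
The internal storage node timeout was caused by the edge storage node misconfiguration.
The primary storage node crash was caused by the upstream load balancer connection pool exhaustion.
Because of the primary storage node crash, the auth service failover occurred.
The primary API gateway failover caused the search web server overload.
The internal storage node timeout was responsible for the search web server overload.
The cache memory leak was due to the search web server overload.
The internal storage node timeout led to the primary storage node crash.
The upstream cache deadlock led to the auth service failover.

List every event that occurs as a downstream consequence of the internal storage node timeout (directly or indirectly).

the auth service failover, the cache memory leak, the internal message queue certificate expiry, the primary storage node crash, the search web server overload, the upstream cache deadlock

Direct effects: the search web server overload, the primary storage node crash, the auth service failover.
2 steps out: the cache memory leak, the internal message queue certificate expiry.
3 steps out: the upstream cache deadlock.
Not reachable from it: the primary API gateway failover, the edge storage node misconfiguration, the upstream load balancer connection pool exhaustion.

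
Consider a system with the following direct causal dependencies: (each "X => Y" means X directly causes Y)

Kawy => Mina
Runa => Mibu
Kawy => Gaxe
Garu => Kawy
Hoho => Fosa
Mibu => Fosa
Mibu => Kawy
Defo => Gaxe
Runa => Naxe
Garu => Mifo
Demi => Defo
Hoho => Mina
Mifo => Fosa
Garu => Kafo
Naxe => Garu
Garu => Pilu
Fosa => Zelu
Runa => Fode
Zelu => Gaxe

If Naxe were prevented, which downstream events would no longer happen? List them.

Downstream of Naxe: Garu, Pilu, Kafo, Mifo, Fosa, Kawy, Zelu, Mina, Gaxe.
Of those, still caused via another path: Fosa, Kawy, Zelu, Mina, Gaxe.
The remainder have no surviving cause.

Garu, Kafo, Mifo, Pilu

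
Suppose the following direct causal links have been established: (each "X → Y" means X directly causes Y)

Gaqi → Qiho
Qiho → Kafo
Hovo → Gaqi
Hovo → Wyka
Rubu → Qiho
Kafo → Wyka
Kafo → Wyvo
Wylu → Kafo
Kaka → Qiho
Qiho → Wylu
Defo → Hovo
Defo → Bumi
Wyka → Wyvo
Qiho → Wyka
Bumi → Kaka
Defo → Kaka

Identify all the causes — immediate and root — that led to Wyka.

Bumi, Defo, Gaqi, Hovo, Kafo, Kaka, Qiho, Rubu, Wylu

Immediate causes of Wyka: Hovo, Qiho, Kafo.
Further upstream: Defo, Gaqi, Bumi, Kaka, Wylu, Rubu.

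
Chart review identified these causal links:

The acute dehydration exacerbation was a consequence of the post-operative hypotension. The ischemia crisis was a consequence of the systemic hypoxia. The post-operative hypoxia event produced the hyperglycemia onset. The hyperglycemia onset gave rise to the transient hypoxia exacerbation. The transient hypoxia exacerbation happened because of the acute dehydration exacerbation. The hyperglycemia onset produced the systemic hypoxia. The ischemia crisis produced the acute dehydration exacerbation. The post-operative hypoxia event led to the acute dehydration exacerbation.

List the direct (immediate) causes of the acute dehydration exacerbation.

Upstream contributors include the hyperglycemia onset, the systemic hypoxia, but only the ischemia crisis, the post-operative hypotension, the post-operative hypoxia event feed directly into the acute dehydration exacerbation.

the ischemia crisis, the post-operative hypotension, the post-operative hypoxia event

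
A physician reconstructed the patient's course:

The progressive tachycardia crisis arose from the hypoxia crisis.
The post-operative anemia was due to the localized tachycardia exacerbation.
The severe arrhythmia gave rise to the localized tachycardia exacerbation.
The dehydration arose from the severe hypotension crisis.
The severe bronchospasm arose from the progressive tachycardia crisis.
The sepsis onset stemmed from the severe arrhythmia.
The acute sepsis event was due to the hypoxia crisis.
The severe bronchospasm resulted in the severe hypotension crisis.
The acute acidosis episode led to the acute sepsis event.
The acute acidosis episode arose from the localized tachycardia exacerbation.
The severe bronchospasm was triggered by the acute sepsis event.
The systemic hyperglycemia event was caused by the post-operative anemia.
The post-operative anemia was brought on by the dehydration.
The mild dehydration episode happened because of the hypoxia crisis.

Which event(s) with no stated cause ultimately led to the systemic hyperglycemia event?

Tracing upstream from the systemic hyperglycemia event: the systemic hyperglycemia event ← the post-operative anemia ← the localized tachycardia exacerbation ← the severe arrhythmia.
A separate upstream branch: the systemic hyperglycemia event ← the post-operative anemia ← the dehydration ← the severe hypotension crisis ← the severe bronchospasm ← the progressive tachycardia crisis ← the hypoxia crisis.
Each of those chain origins has no stated cause.

the hypoxia crisis, the severe arrhythmia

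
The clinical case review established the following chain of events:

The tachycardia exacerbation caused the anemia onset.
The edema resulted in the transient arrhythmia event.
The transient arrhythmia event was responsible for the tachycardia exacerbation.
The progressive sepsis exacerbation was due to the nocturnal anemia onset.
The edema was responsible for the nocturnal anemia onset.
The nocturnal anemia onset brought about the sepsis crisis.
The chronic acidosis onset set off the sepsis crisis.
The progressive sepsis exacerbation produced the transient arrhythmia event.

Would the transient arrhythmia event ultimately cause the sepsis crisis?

The transient arrhythmia event leads to the tachycardia exacerbation, the anemia onset; the sepsis crisis is not among them.

No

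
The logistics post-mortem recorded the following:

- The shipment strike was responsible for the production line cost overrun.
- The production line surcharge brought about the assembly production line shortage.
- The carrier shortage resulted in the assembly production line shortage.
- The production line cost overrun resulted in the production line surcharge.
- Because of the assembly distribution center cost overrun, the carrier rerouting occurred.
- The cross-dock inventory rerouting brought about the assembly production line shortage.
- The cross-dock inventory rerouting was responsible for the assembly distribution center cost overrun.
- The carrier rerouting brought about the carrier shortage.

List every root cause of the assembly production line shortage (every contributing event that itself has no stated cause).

Tracing upstream from the assembly production line shortage: the assembly production line shortage ← the production line surcharge ← the production line cost overrun ← the shipment strike.
A separate upstream branch: the assembly production line shortage ← the cross-dock inventory rerouting.
Each of those chain origins has no stated cause.

the cross-dock inventory rerouting, the shipment strike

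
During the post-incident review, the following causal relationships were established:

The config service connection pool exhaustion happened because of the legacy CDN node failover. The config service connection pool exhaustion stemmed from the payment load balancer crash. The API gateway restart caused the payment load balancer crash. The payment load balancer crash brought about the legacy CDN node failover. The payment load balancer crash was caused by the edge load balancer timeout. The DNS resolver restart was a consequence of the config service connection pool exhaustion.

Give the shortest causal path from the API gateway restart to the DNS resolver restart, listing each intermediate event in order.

the API gateway restart → the payment load balancer crash
the payment load balancer crash → the config service connection pool exhaustion
the config service connection pool exhaustion → the DNS resolver restart
Length: 3 steps.

the API gateway restart → the payment load balancer crash → the config service connection pool exhaustion → the DNS resolver restart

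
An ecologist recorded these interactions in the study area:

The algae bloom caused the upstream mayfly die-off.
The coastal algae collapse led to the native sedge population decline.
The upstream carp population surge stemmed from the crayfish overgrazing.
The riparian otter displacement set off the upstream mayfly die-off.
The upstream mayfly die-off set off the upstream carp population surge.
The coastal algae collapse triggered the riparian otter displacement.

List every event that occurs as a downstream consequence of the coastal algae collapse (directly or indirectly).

the native sedge population decline, the riparian otter displacement, the upstream carp population surge, the upstream mayfly die-off

Direct effects: the native sedge population decline, the riparian otter displacement.
2 steps out: the upstream mayfly die-off.
3 steps out: the upstream carp population surge.
Not reachable from it: the algae bloom, the crayfish overgrazing.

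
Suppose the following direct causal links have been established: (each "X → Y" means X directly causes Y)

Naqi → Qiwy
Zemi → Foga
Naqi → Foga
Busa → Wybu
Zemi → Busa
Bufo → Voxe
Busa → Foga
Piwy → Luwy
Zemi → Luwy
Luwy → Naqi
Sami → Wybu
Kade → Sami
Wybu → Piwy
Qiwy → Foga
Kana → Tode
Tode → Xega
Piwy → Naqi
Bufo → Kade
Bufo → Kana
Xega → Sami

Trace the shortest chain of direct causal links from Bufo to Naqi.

Bufo → Kade → Sami → Wybu → Piwy → Naqi

Bufo → Kade
Kade → Sami
Sami → Wybu
Wybu → Piwy
Piwy → Naqi
Length: 5 steps.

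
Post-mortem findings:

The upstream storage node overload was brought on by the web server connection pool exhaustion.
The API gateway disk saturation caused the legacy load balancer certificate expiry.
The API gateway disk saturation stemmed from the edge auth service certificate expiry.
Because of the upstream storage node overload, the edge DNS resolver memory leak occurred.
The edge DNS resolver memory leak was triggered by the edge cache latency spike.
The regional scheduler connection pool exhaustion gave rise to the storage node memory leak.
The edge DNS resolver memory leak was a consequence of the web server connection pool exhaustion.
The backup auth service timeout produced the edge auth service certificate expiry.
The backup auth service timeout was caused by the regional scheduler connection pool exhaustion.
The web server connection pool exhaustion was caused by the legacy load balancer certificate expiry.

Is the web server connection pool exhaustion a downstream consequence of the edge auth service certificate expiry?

There is a causal chain: the edge auth service certificate expiry → the API gateway disk saturation → the legacy load balancer certificate expiry → the web server connection pool exhaustion.

Yes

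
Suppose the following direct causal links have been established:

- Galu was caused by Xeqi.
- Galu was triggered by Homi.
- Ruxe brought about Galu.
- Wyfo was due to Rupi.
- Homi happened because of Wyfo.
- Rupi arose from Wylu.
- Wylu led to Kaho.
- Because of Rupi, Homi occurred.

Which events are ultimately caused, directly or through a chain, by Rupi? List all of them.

Direct effects: Wyfo, Homi.
2 steps out: Galu.
Not reachable from it: Wylu, Kaho, Ruxe, Xeqi.

Galu, Homi, Wyfo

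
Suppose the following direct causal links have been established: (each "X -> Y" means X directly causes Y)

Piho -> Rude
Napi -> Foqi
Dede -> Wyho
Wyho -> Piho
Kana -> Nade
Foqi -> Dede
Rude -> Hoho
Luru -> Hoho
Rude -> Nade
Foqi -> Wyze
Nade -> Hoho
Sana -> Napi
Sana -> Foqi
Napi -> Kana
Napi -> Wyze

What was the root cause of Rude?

Tracing upstream from Rude: Rude ← Piho ← Wyho ← Dede ← Foqi ← Sana.
Sana has no stated cause, so it is the root.

Sana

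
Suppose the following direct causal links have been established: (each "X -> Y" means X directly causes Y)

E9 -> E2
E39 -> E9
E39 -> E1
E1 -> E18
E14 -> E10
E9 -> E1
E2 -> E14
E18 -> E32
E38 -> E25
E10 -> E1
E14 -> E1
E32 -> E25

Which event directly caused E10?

Upstream contributors include E39, E9, E2, but only E14 feeds directly into E10.

E14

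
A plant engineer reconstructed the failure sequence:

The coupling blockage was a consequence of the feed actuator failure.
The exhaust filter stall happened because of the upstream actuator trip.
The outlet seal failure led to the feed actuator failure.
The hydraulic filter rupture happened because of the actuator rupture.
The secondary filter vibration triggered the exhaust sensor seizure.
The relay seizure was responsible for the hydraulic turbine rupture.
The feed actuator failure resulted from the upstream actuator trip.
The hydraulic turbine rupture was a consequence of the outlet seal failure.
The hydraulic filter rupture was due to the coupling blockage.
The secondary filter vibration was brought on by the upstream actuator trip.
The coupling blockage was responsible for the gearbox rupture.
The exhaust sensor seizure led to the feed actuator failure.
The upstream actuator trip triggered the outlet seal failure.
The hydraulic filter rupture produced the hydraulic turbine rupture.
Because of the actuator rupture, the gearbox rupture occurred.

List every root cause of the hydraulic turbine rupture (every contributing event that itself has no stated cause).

Tracing upstream from the hydraulic turbine rupture: the hydraulic turbine rupture ← the relay seizure.
A separate upstream branch: the hydraulic turbine rupture ← the outlet seal failure ← the upstream actuator trip.
A separate upstream branch: the hydraulic turbine rupture ← the hydraulic filter rupture ← the actuator rupture.
Each of those chain origins has no stated cause.

the actuator rupture, the relay seizure, the upstream actuator trip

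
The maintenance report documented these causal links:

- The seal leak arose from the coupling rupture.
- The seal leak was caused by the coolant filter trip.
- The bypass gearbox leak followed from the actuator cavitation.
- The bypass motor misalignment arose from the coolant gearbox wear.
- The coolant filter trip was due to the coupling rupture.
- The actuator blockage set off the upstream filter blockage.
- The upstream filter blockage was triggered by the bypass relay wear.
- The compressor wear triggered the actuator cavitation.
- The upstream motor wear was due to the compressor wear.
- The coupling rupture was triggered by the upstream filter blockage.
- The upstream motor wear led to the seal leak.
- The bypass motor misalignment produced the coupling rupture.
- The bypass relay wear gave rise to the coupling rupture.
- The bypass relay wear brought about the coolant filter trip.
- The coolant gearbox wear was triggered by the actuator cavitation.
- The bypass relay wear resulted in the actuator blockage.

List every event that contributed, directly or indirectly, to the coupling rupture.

the actuator blockage, the actuator cavitation, the bypass motor misalignment, the bypass relay wear, the compressor wear, the coolant gearbox wear, the upstream filter blockage

Immediate causes of the coupling rupture: the bypass relay wear, the bypass motor misalignment, the upstream filter blockage.
Further upstream: the actuator blockage, the compressor wear, the actuator cavitation, the coolant gearbox wear.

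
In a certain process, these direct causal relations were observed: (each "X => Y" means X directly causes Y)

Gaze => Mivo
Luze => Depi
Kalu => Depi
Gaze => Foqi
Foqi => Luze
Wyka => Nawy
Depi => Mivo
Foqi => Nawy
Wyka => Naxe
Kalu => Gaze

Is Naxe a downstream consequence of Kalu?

Kalu leads to Gaze, Foqi, Luze, Depi, Mivo, Nawy; Naxe is not among them.

No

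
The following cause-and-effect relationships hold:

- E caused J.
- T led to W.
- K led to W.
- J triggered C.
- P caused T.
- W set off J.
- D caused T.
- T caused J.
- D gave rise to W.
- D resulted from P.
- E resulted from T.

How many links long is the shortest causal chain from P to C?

Shortest chain: P → T → J → C.

3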